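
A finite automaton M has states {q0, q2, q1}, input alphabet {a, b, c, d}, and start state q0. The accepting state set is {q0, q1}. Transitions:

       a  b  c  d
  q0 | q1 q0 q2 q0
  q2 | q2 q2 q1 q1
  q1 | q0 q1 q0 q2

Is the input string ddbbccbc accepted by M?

Yes

q0 → q0 → q0 → q0 → q0 → q2 → q1 → q1 → q0
End state q0 is accepting.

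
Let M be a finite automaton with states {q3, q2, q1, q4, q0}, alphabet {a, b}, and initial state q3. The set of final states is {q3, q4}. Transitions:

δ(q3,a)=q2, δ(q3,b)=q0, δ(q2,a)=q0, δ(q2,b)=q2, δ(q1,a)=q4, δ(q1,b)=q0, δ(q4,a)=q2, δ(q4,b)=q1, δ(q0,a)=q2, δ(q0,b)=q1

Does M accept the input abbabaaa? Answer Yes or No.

Trace: q3 -a-> q2 -b-> q2 -b-> q2 -a-> q0 -b-> q1 -a-> q4 -a-> q2 -a-> q0
End state q0 is not accepting.

No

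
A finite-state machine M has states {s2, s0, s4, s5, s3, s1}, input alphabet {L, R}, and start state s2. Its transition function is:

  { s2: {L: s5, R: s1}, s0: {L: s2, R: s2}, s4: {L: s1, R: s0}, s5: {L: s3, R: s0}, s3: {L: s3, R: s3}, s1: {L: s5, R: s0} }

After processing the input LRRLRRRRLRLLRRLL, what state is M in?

s3

Trace: s2 -L-> s5 -R-> s0 -R-> s2 -L-> s5 -R-> s0 -R-> s2 -R-> s1 -R-> s0 -L-> s2 -R-> s1 -L-> s5 -L-> s3 -R-> s3 -R-> s3 -L-> s3 -L-> s3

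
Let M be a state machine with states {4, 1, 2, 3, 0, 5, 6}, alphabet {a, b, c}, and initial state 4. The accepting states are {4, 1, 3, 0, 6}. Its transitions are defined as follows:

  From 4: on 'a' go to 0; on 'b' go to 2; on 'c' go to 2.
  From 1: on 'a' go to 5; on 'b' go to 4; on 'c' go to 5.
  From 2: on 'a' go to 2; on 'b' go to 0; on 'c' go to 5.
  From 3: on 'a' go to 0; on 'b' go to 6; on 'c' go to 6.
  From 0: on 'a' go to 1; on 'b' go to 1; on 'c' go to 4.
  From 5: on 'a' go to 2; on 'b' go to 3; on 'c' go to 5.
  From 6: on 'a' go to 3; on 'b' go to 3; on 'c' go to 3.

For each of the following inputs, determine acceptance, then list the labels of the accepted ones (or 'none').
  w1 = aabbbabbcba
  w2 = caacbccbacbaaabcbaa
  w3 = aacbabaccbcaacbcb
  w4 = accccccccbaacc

w1, w2, w3

w1: 4 → 0 → 1 → 4 → 2 → 0 → 1 → 4 → 2 → 5 → 3 → 0  → end 0, accepted
w2: 4 → 2 → 2 → 2 → 5 → 3 → 6 → 3 → 6 → 3 → 6 → 3 → 0 → 1 → 5 → 3 → 6 → 3 → 0 → 1  → end 1, accepted
w3: 4 → 0 → 1 → 5 → 3 → 0 → 1 → 5 → 5 → 5 → 3 → 6 → 3 → 0 → 4 → 2 → 5 → 3  → end 3, accepted
w4: 4 → 0 → 4 → 2 → 5 → 5 → 5 → 5 → 5 → 5 → 3 → 0 → 1 → 5 → 5  → end 5, rejected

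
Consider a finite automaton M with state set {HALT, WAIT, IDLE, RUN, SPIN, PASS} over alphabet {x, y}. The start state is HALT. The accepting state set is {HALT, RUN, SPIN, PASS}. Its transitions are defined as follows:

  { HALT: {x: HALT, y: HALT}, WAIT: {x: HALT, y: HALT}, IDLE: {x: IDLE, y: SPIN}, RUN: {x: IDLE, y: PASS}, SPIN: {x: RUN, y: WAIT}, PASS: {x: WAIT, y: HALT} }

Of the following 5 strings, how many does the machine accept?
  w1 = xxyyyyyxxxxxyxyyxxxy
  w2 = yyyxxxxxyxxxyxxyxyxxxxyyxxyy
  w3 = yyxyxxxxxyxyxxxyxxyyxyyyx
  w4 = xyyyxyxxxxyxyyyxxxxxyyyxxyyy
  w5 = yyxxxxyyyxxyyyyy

5

w1:
  start at HALT
  read 'x': HALT → HALT
  read 'x': HALT → HALT
  read 'y': HALT → HALT
  read 'y': HALT → HALT
  read 'y': HALT → HALT
  read 'y': HALT → HALT
  read 'y': HALT → HALT
  read 'x': HALT → HALT
  read 'x': HALT → HALT
  read 'x': HALT → HALT
  read 'x': HALT → HALT
  read 'x': HALT → HALT
  read 'y': HALT → HALT
  read 'x': HALT → HALT
  read 'y': HALT → HALT
  read 'y': HALT → HALT
  read 'x': HALT → HALT
  read 'x': HALT → HALT
  read 'x': HALT → HALT
  read 'y': HALT → HALT
  end HALT, accepted
w2:
  start at HALT
  read 'y': HALT → HALT
  read 'y': HALT → HALT
  read 'y': HALT → HALT
  read 'x': HALT → HALT
  read 'x': HALT → HALT
  read 'x': HALT → HALT
  read 'x': HALT → HALT
  read 'x': HALT → HALT
  read 'y': HALT → HALT
  read 'x': HALT → HALT
  read 'x': HALT → HALT
  read 'x': HALT → HALT
  read 'y': HALT → HALT
  read 'x': HALT → HALT
  read 'x': HALT → HALT
  read 'y': HALT → HALT
  read 'x': HALT → HALT
  read 'y': HALT → HALT
  read 'x': HALT → HALT
  read 'x': HALT → HALT
  read 'x': HALT → HALT
  read 'x': HALT → HALT
  read 'y': HALT → HALT
  read 'y': HALT → HALT
  read 'x': HALT → HALT
  read 'x': HALT → HALT
  read 'y': HALT → HALT
  read 'y': HALT → HALT
  end HALT, accepted
w3:
  start at HALT
  read 'y': HALT → HALT
  read 'y': HALT → HALT
  read 'x': HALT → HALT
  read 'y': HALT → HALT
  read 'x': HALT → HALT
  read 'x': HALT → HALT
  read 'x': HALT → HALT
  read 'x': HALT → HALT
  read 'x': HALT → HALT
  read 'y': HALT → HALT
  read 'x': HALT → HALT
  read 'y': HALT → HALT
  read 'x': HALT → HALT
  read 'x': HALT → HALT
  read 'x': HALT → HALT
  read 'y': HALT → HALT
  read 'x': HALT → HALT
  read 'x': HALT → HALT
  read 'y': HALT → HALT
  read 'y': HALT → HALT
  read 'x': HALT → HALT
  read 'y': HALT → HALT
  read 'y': HALT → HALT
  read 'y': HALT → HALT
  read 'x': HALT → HALT
  end HALT, accepted
w4:
  start at HALT
  read 'x': HALT → HALT
  read 'y': HALT → HALT
  read 'y': HALT → HALT
  read 'y': HALT → HALT
  read 'x': HALT → HALT
  read 'y': HALT → HALT
  read 'x': HALT → HALT
  read 'x': HALT → HALT
  read 'x': HALT → HALT
  read 'x': HALT → HALT
  read 'y': HALT → HALT
  read 'x': HALT → HALT
  read 'y': HALT → HALT
  read 'y': HALT → HALT
  read 'y': HALT → HALT
  read 'x': HALT → HALT
  read 'x': HALT → HALT
  read 'x': HALT → HALT
  read 'x': HALT → HALT
  read 'x': HALT → HALT
  read 'y': HALT → HALT
  read 'y': HALT → HALT
  read 'y': HALT → HALT
  read 'x': HALT → HALT
  read 'x': HALT → HALT
  read 'y': HALT → HALT
  read 'y': HALT → HALT
  read 'y': HALT → HALT
  end HALT, accepted
w5:
  start at HALT
  read 'y': HALT → HALT
  read 'y': HALT → HALT
  read 'x': HALT → HALT
  read 'x': HALT → HALT
  read 'x': HALT → HALT
  read 'x': HALT → HALT
  read 'y': HALT → HALT
  read 'y': HALT → HALT
  read 'y': HALT → HALT
  read 'x': HALT → HALT
  read 'x': HALT → HALT
  read 'y': HALT → HALT
  read 'y': HALT → HALT
  read 'y': HALT → HALT
  read 'y': HALT → HALT
  read 'y': HALT → HALT
  end HALT, accepted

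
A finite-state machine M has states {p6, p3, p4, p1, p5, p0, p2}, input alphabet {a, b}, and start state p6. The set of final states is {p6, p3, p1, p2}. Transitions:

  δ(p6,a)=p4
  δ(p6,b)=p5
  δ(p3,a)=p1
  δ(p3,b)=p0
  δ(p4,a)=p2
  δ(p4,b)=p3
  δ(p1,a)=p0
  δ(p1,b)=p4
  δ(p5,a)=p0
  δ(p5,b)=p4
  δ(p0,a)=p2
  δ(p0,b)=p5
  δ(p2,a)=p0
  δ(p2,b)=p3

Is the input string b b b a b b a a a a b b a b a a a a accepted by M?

Trace: p6 -b-> p5 -b-> p4 -b-> p3 -a-> p1 -b-> p4 -b-> p3 -a-> p1 -a-> p0 -a-> p2 -a-> p0 -b-> p5 -b-> p4 -a-> p2 -b-> p3 -a-> p1 -a-> p0 -a-> p2 -a-> p0
End state p0 is not accepting.

No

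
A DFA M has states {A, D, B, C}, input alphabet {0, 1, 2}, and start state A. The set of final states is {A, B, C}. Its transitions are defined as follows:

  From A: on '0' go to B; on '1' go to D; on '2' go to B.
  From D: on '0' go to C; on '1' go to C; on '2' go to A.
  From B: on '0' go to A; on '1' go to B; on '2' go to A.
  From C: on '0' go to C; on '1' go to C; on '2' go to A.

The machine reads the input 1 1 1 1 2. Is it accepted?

Yes

Trace: A -1-> D -1-> C -1-> C -1-> C -2-> A
End state A is accepting.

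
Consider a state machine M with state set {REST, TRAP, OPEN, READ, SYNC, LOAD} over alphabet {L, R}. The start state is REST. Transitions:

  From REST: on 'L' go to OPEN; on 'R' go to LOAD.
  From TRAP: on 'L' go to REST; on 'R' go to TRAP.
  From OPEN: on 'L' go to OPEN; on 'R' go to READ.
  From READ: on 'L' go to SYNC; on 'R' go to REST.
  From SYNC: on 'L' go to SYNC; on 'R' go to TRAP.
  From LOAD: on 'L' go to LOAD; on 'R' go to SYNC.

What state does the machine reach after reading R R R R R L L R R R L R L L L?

start at REST
read 'R': REST → LOAD
read 'R': LOAD → SYNC
read 'R': SYNC → TRAP
read 'R': TRAP → TRAP
read 'R': TRAP → TRAP
read 'L': TRAP → REST
read 'L': REST → OPEN
read 'R': OPEN → READ
read 'R': READ → REST
read 'R': REST → LOAD
read 'L': LOAD → LOAD
read 'R': LOAD → SYNC
read 'L': SYNC → SYNC
read 'L': SYNC → SYNC
read 'L': SYNC → SYNC

SYNC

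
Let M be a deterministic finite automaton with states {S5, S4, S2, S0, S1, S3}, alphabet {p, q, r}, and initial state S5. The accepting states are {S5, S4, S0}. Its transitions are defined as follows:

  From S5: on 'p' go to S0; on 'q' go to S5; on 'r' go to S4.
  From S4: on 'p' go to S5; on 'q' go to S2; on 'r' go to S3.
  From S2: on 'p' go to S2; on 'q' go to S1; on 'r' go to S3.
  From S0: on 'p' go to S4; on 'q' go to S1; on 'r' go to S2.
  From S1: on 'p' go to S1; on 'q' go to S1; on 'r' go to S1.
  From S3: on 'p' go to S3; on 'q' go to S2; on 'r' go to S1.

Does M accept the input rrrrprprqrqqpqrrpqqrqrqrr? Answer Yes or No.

Trace: S5 -r-> S4 -r-> S3 -r-> S1 -r-> S1 -p-> S1 -r-> S1 -p-> S1 -r-> S1 -q-> S1 -r-> S1 -q-> S1 -q-> S1 -p-> S1 -q-> S1 -r-> S1 -r-> S1 -p-> S1 -q-> S1 -q-> S1 -r-> S1 -q-> S1 -r-> S1 -q-> S1 -r-> S1 -r-> S1
End state S1 is not accepting.

No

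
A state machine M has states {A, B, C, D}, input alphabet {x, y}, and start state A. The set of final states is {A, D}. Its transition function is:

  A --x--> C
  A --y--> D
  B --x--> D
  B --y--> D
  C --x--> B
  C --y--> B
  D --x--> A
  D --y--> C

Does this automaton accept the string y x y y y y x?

Trace: A -y-> D -x-> A -y-> D -y-> C -y-> B -y-> D -x-> A
End state A is accepting.

Yes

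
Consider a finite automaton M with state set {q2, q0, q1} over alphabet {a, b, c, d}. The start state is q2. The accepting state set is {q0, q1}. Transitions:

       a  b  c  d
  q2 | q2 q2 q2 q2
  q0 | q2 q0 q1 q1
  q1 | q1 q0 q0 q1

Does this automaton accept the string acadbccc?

Trace: q2 -a-> q2 -c-> q2 -a-> q2 -d-> q2 -b-> q2 -c-> q2 -c-> q2 -c-> q2
End state q2 is not accepting.

No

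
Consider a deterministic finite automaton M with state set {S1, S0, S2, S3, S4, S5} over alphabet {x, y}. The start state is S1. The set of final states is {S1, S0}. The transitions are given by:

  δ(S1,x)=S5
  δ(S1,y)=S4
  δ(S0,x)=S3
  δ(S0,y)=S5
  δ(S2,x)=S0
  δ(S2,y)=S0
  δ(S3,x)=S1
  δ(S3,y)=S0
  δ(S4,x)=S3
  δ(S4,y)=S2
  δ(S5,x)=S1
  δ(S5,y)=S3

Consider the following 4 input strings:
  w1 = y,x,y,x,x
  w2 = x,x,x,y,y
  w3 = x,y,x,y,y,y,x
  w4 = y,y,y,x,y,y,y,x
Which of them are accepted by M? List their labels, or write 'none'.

w1, w2, w4

w1:
  start at S1
  read 'y': S1 → S4
  read 'x': S4 → S3
  read 'y': S3 → S0
  read 'x': S0 → S3
  read 'x': S3 → S1
  end S1, accepted
w2:
  start at S1
  read 'x': S1 → S5
  read 'x': S5 → S1
  read 'x': S1 → S5
  read 'y': S5 → S3
  read 'y': S3 → S0
  end S0, accepted
w3:
  start at S1
  read 'x': S1 → S5
  read 'y': S5 → S3
  read 'x': S3 → S1
  read 'y': S1 → S4
  read 'y': S4 → S2
  read 'y': S2 → S0
  read 'x': S0 → S3
  end S3, rejected
w4:
  start at S1
  read 'y': S1 → S4
  read 'y': S4 → S2
  read 'y': S2 → S0
  read 'x': S0 → S3
  read 'y': S3 → S0
  read 'y': S0 → S5
  read 'y': S5 → S3
  read 'x': S3 → S1
  end S1, accepted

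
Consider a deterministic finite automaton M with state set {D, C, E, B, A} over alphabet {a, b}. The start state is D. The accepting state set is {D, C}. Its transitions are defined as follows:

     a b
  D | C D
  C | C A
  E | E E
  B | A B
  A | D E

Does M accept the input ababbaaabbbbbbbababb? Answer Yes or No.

No

start at D
read 'a': D → C
read 'b': C → A
read 'a': A → D
read 'b': D → D
read 'b': D → D
read 'a': D → C
read 'a': C → C
read 'a': C → C
read 'b': C → A
read 'b': A → E
read 'b': E → E
read 'b': E → E
read 'b': E → E
read 'b': E → E
read 'b': E → E
read 'a': E → E
read 'b': E → E
read 'a': E → E
read 'b': E → E
read 'b': E → E
End state E is not accepting.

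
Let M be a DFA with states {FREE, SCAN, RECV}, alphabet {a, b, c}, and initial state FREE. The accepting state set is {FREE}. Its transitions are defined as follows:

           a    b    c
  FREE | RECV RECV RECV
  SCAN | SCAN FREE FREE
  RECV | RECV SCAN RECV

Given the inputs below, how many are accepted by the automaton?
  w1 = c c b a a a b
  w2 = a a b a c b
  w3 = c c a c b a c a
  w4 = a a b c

2

w1: Trace: FREE -c-> RECV -c-> RECV -b-> SCAN -a-> SCAN -a-> SCAN -a-> SCAN -b-> FREE  → end FREE, accepted
w2: Trace: FREE -a-> RECV -a-> RECV -b-> SCAN -a-> SCAN -c-> FREE -b-> RECV  → end RECV, rejected
w3: Trace: FREE -c-> RECV -c-> RECV -a-> RECV -c-> RECV -b-> SCAN -a-> SCAN -c-> FREE -a-> RECV  → end RECV, rejected
w4: Trace: FREE -a-> RECV -a-> RECV -b-> SCAN -c-> FREE  → end FREE, accepted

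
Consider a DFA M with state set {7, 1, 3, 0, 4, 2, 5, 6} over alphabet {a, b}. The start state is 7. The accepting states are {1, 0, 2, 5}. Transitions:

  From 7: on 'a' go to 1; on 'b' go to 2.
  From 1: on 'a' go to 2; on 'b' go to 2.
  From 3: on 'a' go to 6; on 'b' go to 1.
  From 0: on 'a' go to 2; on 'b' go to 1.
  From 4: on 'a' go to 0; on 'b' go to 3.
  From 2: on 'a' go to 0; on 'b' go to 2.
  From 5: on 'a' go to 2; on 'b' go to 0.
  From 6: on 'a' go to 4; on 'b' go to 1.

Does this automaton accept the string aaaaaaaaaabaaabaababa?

Yes

start at 7
read 'a': 7 → 1
read 'a': 1 → 2
read 'a': 2 → 0
read 'a': 0 → 2
read 'a': 2 → 0
read 'a': 0 → 2
read 'a': 2 → 0
read 'a': 0 → 2
read 'a': 2 → 0
read 'a': 0 → 2
read 'b': 2 → 2
read 'a': 2 → 0
read 'a': 0 → 2
read 'a': 2 → 0
read 'b': 0 → 1
read 'a': 1 → 2
read 'a': 2 → 0
read 'b': 0 → 1
read 'a': 1 → 2
read 'b': 2 → 2
read 'a': 2 → 0
End state 0 is accepting.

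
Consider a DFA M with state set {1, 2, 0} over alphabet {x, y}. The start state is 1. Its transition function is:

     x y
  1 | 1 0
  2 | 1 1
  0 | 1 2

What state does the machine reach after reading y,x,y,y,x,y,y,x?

1 → 0 → 1 → 0 → 2 → 1 → 0 → 2 → 1

1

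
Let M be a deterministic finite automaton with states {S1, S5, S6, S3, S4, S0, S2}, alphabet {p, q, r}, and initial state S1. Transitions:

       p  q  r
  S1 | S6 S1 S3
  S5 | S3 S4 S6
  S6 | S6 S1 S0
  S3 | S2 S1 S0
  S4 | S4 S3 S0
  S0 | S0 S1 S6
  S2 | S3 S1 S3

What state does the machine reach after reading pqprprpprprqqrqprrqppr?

start at S1
read 'p': S1 → S6
read 'q': S6 → S1
read 'p': S1 → S6
read 'r': S6 → S0
read 'p': S0 → S0
read 'r': S0 → S6
read 'p': S6 → S6
read 'p': S6 → S6
read 'r': S6 → S0
read 'p': S0 → S0
read 'r': S0 → S6
read 'q': S6 → S1
read 'q': S1 → S1
read 'r': S1 → S3
read 'q': S3 → S1
read 'p': S1 → S6
read 'r': S6 → S0
read 'r': S0 → S6
read 'q': S6 → S1
read 'p': S1 → S6
read 'p': S6 → S6
read 'r': S6 → S0

S0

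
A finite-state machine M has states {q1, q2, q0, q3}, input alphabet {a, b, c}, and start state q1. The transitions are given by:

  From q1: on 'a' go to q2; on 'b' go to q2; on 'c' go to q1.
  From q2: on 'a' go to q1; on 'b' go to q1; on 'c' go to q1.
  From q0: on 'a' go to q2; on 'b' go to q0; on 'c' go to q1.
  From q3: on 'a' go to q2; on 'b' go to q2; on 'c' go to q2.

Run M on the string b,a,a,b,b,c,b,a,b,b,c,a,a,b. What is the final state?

q2

start at q1
read 'b': q1 → q2
read 'a': q2 → q1
read 'a': q1 → q2
read 'b': q2 → q1
read 'b': q1 → q2
read 'c': q2 → q1
read 'b': q1 → q2
read 'a': q2 → q1
read 'b': q1 → q2
read 'b': q2 → q1
read 'c': q1 → q1
read 'a': q1 → q2
read 'a': q2 → q1
read 'b': q1 → q2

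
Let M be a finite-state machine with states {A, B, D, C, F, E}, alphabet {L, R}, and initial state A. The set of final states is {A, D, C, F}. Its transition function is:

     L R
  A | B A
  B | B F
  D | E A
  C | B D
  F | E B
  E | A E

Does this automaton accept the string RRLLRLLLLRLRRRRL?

start at A
read 'R': A → A
read 'R': A → A
read 'L': A → B
read 'L': B → B
read 'R': B → F
read 'L': F → E
read 'L': E → A
read 'L': A → B
read 'L': B → B
read 'R': B → F
read 'L': F → E
read 'R': E → E
read 'R': E → E
read 'R': E → E
read 'R': E → E
read 'L': E → A
End state A is accepting.

Yes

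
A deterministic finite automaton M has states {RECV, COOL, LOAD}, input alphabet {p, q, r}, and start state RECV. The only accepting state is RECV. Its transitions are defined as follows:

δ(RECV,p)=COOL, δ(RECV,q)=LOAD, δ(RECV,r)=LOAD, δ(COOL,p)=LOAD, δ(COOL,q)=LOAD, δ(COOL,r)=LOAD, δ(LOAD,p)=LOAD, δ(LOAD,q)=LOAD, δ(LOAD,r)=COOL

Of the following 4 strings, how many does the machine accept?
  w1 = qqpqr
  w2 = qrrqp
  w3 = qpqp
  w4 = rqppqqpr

w1: Trace: RECV -q-> LOAD -q-> LOAD -p-> LOAD -q-> LOAD -r-> COOL  → end COOL, rejected
w2: Trace: RECV -q-> LOAD -r-> COOL -r-> LOAD -q-> LOAD -p-> LOAD  → end LOAD, rejected
w3: Trace: RECV -q-> LOAD -p-> LOAD -q-> LOAD -p-> LOAD  → end LOAD, rejected
w4: Trace: RECV -r-> LOAD -q-> LOAD -p-> LOAD -p-> LOAD -q-> LOAD -q-> LOAD -p-> LOAD -r-> COOL  → end COOL, rejected

0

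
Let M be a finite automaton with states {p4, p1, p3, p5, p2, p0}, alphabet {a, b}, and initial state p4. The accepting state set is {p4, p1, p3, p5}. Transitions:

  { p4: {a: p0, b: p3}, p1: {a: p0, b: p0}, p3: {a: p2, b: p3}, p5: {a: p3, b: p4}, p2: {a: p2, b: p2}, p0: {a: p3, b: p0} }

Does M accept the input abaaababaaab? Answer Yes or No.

No

start at p4
read 'a': p4 → p0
read 'b': p0 → p0
read 'a': p0 → p3
read 'a': p3 → p2
read 'a': p2 → p2
read 'b': p2 → p2
read 'a': p2 → p2
read 'b': p2 → p2
read 'a': p2 → p2
read 'a': p2 → p2
read 'a': p2 → p2
read 'b': p2 → p2
End state p2 is not accepting.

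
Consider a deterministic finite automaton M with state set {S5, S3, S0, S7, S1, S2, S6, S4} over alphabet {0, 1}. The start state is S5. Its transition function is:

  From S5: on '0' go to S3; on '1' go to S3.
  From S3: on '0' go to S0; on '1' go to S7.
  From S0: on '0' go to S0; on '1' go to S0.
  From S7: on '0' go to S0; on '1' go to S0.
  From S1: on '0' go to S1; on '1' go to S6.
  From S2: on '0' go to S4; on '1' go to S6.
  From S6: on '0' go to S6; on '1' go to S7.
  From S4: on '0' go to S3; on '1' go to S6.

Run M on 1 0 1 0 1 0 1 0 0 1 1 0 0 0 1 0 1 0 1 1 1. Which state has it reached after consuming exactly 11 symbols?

S0

Trace: S5 -1-> S3 -0-> S0 -1-> S0 -0-> S0 -1-> S0 -0-> S0 -1-> S0 -0-> S0 -0-> S0 -1-> S0 -1-> S0
After 11 symbols: S0.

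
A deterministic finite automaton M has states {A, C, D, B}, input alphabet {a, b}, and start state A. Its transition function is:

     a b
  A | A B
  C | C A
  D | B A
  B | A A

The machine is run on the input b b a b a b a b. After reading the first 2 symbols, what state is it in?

Trace: A -b-> B -b-> A
After 2 symbols: A.

A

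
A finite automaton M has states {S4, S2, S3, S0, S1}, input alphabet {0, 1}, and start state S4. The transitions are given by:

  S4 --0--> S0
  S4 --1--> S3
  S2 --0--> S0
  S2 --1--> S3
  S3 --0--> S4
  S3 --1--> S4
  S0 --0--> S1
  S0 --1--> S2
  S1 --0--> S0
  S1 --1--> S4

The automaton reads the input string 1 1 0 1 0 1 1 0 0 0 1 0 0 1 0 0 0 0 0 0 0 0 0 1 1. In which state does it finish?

S3

start at S4
read '1': S4 → S3
read '1': S3 → S4
read '0': S4 → S0
read '1': S0 → S2
read '0': S2 → S0
read '1': S0 → S2
read '1': S2 → S3
read '0': S3 → S4
read '0': S4 → S0
read '0': S0 → S1
read '1': S1 → S4
read '0': S4 → S0
read '0': S0 → S1
read '1': S1 → S4
read '0': S4 → S0
read '0': S0 → S1
read '0': S1 → S0
read '0': S0 → S1
read '0': S1 → S0
read '0': S0 → S1
read '0': S1 → S0
read '0': S0 → S1
read '0': S1 → S0
read '1': S0 → S2
read '1': S2 → S3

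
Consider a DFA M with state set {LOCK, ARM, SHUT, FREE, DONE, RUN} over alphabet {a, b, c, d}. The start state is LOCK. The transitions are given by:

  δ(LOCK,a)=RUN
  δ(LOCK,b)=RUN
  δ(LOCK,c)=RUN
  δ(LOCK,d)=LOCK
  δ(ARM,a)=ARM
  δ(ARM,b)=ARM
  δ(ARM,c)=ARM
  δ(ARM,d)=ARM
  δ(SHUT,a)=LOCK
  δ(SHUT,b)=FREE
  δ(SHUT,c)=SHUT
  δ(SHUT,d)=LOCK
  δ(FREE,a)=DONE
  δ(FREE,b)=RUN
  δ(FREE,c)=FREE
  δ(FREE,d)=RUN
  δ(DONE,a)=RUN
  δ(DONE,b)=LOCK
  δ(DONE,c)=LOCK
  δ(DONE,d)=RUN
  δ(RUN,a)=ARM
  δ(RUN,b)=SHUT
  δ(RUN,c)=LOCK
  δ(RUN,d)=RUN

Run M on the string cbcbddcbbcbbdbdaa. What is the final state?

ARM

Trace: LOCK -c-> RUN -b-> SHUT -c-> SHUT -b-> FREE -d-> RUN -d-> RUN -c-> LOCK -b-> RUN -b-> SHUT -c-> SHUT -b-> FREE -b-> RUN -d-> RUN -b-> SHUT -d-> LOCK -a-> RUN -a-> ARM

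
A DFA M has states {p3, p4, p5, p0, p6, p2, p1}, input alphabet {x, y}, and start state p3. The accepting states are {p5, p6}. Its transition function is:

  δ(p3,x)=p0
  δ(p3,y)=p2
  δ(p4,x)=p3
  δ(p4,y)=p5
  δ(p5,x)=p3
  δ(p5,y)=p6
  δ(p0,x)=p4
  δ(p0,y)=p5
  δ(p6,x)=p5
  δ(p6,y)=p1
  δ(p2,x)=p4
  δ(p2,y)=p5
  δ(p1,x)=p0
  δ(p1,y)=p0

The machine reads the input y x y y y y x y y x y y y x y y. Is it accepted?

Yes

Trace: p3 -y-> p2 -x-> p4 -y-> p5 -y-> p6 -y-> p1 -y-> p0 -x-> p4 -y-> p5 -y-> p6 -x-> p5 -y-> p6 -y-> p1 -y-> p0 -x-> p4 -y-> p5 -y-> p6
End state p6 is accepting.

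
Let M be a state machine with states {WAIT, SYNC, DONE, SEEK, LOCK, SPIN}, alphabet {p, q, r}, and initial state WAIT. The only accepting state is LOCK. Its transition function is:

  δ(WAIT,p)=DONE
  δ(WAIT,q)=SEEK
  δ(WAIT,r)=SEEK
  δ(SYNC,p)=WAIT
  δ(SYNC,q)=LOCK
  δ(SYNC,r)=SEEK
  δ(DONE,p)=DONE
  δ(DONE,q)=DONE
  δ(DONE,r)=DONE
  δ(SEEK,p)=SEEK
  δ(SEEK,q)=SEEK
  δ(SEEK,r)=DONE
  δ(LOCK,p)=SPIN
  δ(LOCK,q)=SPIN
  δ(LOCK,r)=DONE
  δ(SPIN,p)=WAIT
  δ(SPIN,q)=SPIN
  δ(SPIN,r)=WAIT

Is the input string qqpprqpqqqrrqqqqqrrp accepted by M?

No

WAIT → SEEK → SEEK → SEEK → SEEK → DONE → DONE → DONE → DONE → DONE → DONE → DONE → DONE → DONE → DONE → DONE → DONE → DONE → DONE → DONE → DONE
End state DONE is not accepting.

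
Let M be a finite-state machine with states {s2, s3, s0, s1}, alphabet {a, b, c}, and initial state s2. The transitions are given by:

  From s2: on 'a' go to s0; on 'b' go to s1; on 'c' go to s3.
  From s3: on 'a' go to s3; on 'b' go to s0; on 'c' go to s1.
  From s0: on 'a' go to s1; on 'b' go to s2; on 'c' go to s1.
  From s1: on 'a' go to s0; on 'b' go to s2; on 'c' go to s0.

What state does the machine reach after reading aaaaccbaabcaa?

Trace: s2 -a-> s0 -a-> s1 -a-> s0 -a-> s1 -c-> s0 -c-> s1 -b-> s2 -a-> s0 -a-> s1 -b-> s2 -c-> s3 -a-> s3 -a-> s3

s3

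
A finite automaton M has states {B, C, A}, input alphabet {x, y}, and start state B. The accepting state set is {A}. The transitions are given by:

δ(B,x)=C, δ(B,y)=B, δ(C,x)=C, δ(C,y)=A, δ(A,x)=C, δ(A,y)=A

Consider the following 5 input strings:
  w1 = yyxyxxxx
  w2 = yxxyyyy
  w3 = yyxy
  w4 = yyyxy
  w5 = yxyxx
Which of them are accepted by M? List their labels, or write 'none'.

w2, w3, w4

w1: Trace: B -y-> B -y-> B -x-> C -y-> A -x-> C -x-> C -x-> C -x-> C  → end C, rejected
w2: Trace: B -y-> B -x-> C -x-> C -y-> A -y-> A -y-> A -y-> A  → end A, accepted
w3: Trace: B -y-> B -y-> B -x-> C -y-> A  → end A, accepted
w4: Trace: B -y-> B -y-> B -y-> B -x-> C -y-> A  → end A, accepted
w5: Trace: B -y-> B -x-> C -y-> A -x-> C -x-> C  → end C, rejected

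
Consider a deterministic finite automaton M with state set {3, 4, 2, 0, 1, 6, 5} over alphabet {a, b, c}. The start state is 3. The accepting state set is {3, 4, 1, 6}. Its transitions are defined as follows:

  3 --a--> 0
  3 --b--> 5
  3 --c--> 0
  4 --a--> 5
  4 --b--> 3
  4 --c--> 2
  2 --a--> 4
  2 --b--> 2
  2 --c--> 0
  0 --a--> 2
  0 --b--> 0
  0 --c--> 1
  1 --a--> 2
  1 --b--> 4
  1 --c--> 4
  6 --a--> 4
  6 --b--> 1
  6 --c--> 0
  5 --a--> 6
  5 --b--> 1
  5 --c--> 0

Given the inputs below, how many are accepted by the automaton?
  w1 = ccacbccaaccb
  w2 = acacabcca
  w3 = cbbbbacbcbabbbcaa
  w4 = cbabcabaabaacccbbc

2

w1: 3 → 0 → 1 → 2 → 0 → 0 → 1 → 4 → 5 → 6 → 0 → 1 → 4  → end 4, accepted
w2: 3 → 0 → 1 → 2 → 0 → 2 → 2 → 0 → 1 → 2  → end 2, rejected
w3: 3 → 0 → 0 → 0 → 0 → 0 → 2 → 0 → 0 → 1 → 4 → 5 → 1 → 4 → 3 → 0 → 2 → 4  → end 4, accepted
w4: 3 → 0 → 0 → 2 → 2 → 0 → 2 → 2 → 4 → 5 → 1 → 2 → 4 → 2 → 0 → 1 → 4 → 3 → 0  → end 0, rejected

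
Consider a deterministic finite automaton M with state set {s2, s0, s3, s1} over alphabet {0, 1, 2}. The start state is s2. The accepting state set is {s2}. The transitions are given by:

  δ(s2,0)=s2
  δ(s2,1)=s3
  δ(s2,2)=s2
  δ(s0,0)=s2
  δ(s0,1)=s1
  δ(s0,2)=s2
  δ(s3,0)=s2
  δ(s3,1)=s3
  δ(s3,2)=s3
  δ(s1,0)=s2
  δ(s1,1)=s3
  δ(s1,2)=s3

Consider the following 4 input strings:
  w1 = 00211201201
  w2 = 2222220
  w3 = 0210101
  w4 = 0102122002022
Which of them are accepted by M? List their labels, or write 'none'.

w1: Trace: s2 -0-> s2 -0-> s2 -2-> s2 -1-> s3 -1-> s3 -2-> s3 -0-> s2 -1-> s3 -2-> s3 -0-> s2 -1-> s3  → end s3, rejected
w2: Trace: s2 -2-> s2 -2-> s2 -2-> s2 -2-> s2 -2-> s2 -2-> s2 -0-> s2  → end s2, accepted
w3: Trace: s2 -0-> s2 -2-> s2 -1-> s3 -0-> s2 -1-> s3 -0-> s2 -1-> s3  → end s3, rejected
w4: Trace: s2 -0-> s2 -1-> s3 -0-> s2 -2-> s2 -1-> s3 -2-> s3 -2-> s3 -0-> s2 -0-> s2 -2-> s2 -0-> s2 -2-> s2 -2-> s2  → end s2, accepted

w2, w4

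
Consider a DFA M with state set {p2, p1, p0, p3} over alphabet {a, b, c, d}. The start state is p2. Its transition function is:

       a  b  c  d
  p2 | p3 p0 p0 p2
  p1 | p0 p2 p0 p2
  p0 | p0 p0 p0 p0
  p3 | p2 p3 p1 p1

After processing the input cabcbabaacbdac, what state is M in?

start at p2
read 'c': p2 → p0
read 'a': p0 → p0
read 'b': p0 → p0
read 'c': p0 → p0
read 'b': p0 → p0
read 'a': p0 → p0
read 'b': p0 → p0
read 'a': p0 → p0
read 'a': p0 → p0
read 'c': p0 → p0
read 'b': p0 → p0
read 'd': p0 → p0
read 'a': p0 → p0
read 'c': p0 → p0

p0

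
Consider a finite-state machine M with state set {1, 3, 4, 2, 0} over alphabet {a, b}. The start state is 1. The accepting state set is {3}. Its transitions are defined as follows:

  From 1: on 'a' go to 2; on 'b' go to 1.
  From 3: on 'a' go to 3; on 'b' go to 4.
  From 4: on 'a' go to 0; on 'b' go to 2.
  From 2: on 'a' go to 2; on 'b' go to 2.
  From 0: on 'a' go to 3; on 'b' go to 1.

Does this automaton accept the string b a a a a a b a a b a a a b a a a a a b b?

1 → 1 → 2 → 2 → 2 → 2 → 2 → 2 → 2 → 2 → 2 → 2 → 2 → 2 → 2 → 2 → 2 → 2 → 2 → 2 → 2 → 2
End state 2 is not accepting.

No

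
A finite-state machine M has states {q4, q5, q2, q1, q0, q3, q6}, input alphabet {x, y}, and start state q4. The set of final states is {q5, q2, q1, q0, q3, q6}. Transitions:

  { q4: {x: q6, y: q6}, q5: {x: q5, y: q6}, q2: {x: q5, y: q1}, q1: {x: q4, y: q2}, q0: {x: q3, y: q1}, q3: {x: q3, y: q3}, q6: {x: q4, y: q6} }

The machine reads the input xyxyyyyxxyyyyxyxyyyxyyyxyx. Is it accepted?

No

Trace: q4 -x-> q6 -y-> q6 -x-> q4 -y-> q6 -y-> q6 -y-> q6 -y-> q6 -x-> q4 -x-> q6 -y-> q6 -y-> q6 -y-> q6 -y-> q6 -x-> q4 -y-> q6 -x-> q4 -y-> q6 -y-> q6 -y-> q6 -x-> q4 -y-> q6 -y-> q6 -y-> q6 -x-> q4 -y-> q6 -x-> q4
End state q4 is not accepting.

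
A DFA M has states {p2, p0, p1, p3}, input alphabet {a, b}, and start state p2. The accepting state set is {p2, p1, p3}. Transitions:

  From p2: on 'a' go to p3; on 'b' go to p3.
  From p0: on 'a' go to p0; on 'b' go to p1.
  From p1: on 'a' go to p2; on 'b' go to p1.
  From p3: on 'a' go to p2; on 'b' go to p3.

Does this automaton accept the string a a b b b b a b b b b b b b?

Yes

Trace: p2 -a-> p3 -a-> p2 -b-> p3 -b-> p3 -b-> p3 -b-> p3 -a-> p2 -b-> p3 -b-> p3 -b-> p3 -b-> p3 -b-> p3 -b-> p3 -b-> p3
End state p3 is accepting.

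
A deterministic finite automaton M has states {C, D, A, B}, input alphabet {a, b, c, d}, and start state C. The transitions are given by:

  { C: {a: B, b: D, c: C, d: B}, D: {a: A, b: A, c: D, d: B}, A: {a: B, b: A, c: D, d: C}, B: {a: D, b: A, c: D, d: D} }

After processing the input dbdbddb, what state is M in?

Trace: C -d-> B -b-> A -d-> C -b-> D -d-> B -d-> D -b-> A

A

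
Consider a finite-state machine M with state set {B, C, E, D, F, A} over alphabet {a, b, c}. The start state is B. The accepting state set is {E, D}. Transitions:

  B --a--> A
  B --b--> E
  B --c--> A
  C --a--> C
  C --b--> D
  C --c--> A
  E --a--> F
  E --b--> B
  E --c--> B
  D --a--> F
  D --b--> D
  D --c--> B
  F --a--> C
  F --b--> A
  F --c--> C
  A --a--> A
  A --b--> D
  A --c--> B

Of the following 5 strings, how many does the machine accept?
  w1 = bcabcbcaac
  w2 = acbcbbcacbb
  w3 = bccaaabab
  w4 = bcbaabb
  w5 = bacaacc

w1:
  start at B
  read 'b': B → E
  read 'c': E → B
  read 'a': B → A
  read 'b': A → D
  read 'c': D → B
  read 'b': B → E
  read 'c': E → B
  read 'a': B → A
  read 'a': A → A
  read 'c': A → B
  end B, rejected
w2:
  start at B
  read 'a': B → A
  read 'c': A → B
  read 'b': B → E
  read 'c': E → B
  read 'b': B → E
  read 'b': E → B
  read 'c': B → A
  read 'a': A → A
  read 'c': A → B
  read 'b': B → E
  read 'b': E → B
  end B, rejected
w3:
  start at B
  read 'b': B → E
  read 'c': E → B
  read 'c': B → A
  read 'a': A → A
  read 'a': A → A
  read 'a': A → A
  read 'b': A → D
  read 'a': D → F
  read 'b': F → A
  end A, rejected
w4:
  start at B
  read 'b': B → E
  read 'c': E → B
  read 'b': B → E
  read 'a': E → F
  read 'a': F → C
  read 'b': C → D
  read 'b': D → D
  end D, accepted
w5:
  start at B
  read 'b': B → E
  read 'a': E → F
  read 'c': F → C
  read 'a': C → C
  read 'a': C → C
  read 'c': C → A
  read 'c': A → B
  end B, rejected

1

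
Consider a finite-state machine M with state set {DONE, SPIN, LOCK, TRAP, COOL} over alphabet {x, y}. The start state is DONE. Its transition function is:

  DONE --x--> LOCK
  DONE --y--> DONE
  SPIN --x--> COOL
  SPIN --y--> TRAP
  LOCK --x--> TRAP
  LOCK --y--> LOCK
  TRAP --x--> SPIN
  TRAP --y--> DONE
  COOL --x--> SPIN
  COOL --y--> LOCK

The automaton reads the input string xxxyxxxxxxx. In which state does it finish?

start at DONE
read 'x': DONE → LOCK
read 'x': LOCK → TRAP
read 'x': TRAP → SPIN
read 'y': SPIN → TRAP
read 'x': TRAP → SPIN
read 'x': SPIN → COOL
read 'x': COOL → SPIN
read 'x': SPIN → COOL
read 'x': COOL → SPIN
read 'x': SPIN → COOL
read 'x': COOL → SPIN

SPIN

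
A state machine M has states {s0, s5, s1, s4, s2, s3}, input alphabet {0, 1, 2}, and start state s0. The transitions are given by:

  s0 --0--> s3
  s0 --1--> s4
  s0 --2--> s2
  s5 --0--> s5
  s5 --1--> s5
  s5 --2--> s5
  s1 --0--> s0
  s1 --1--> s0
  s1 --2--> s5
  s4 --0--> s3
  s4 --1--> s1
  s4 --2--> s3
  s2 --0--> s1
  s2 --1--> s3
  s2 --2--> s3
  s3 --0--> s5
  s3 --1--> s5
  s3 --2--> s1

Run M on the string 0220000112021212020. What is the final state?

Trace: s0 -0-> s3 -2-> s1 -2-> s5 -0-> s5 -0-> s5 -0-> s5 -0-> s5 -1-> s5 -1-> s5 -2-> s5 -0-> s5 -2-> s5 -1-> s5 -2-> s5 -1-> s5 -2-> s5 -0-> s5 -2-> s5 -0-> s5

s5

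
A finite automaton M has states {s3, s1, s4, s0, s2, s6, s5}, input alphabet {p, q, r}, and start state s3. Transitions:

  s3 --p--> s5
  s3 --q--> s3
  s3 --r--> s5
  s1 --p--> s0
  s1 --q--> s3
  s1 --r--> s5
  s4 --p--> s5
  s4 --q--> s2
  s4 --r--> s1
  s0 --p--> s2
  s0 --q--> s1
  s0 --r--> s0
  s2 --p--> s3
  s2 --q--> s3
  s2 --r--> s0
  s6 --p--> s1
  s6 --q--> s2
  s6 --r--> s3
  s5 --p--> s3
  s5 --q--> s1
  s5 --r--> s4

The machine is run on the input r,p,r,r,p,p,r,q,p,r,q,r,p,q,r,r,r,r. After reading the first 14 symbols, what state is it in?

s3

s3 → s5 → s3 → s5 → s4 → s5 → s3 → s5 → s1 → s0 → s0 → s1 → s5 → s3 → s3
After 14 symbols: s3.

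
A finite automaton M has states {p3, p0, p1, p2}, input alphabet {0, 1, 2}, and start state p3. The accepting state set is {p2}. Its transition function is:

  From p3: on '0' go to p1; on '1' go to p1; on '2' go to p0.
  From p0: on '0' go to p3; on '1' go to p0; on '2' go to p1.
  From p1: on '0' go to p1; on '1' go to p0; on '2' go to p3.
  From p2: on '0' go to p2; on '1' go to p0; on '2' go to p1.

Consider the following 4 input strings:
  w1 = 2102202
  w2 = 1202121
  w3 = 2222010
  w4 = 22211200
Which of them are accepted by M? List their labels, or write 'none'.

none

w1: p3 → p0 → p0 → p3 → p0 → p1 → p1 → p3  → end p3, rejected
w2: p3 → p1 → p3 → p1 → p3 → p1 → p3 → p1  → end p1, rejected
w3: p3 → p0 → p1 → p3 → p0 → p3 → p1 → p1  → end p1, rejected
w4: p3 → p0 → p1 → p3 → p1 → p0 → p1 → p1 → p1  → end p1, rejected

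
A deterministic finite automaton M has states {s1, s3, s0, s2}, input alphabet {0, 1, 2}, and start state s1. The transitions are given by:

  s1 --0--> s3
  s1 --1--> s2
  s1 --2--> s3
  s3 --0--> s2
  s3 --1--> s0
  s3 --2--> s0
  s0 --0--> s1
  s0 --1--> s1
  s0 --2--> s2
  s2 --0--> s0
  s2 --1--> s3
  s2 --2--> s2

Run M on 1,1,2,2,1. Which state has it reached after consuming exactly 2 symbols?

s1 → s2 → s3
After 2 symbols: s3.

s3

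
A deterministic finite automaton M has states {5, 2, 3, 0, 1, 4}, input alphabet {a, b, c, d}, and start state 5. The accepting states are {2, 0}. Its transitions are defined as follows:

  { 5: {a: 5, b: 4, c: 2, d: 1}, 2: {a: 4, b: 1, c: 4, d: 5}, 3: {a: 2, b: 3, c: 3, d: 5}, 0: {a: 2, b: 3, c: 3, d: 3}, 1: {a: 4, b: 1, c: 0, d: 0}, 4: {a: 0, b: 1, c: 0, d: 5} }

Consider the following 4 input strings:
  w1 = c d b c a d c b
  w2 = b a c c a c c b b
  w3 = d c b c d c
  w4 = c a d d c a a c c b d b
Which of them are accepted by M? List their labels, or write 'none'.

w1: 5 → 2 → 5 → 4 → 0 → 2 → 5 → 2 → 1  → end 1, rejected
w2: 5 → 4 → 0 → 3 → 3 → 2 → 4 → 0 → 3 → 3  → end 3, rejected
w3: 5 → 1 → 0 → 3 → 3 → 5 → 2  → end 2, accepted
w4: 5 → 2 → 4 → 5 → 1 → 0 → 2 → 4 → 0 → 3 → 3 → 5 → 4  → end 4, rejected

w3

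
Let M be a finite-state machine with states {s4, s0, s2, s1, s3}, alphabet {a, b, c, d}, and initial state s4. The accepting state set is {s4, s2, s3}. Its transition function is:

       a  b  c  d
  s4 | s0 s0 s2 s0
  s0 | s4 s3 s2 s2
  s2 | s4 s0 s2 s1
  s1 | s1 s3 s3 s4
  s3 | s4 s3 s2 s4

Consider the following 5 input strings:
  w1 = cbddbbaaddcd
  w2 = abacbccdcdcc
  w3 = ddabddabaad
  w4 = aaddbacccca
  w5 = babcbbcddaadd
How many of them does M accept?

w1:
  start at s4
  read 'c': s4 → s2
  read 'b': s2 → s0
  read 'd': s0 → s2
  read 'd': s2 → s1
  read 'b': s1 → s3
  read 'b': s3 → s3
  read 'a': s3 → s4
  read 'a': s4 → s0
  read 'd': s0 → s2
  read 'd': s2 → s1
  read 'c': s1 → s3
  read 'd': s3 → s4
  end s4, accepted
w2:
  start at s4
  read 'a': s4 → s0
  read 'b': s0 → s3
  read 'a': s3 → s4
  read 'c': s4 → s2
  read 'b': s2 → s0
  read 'c': s0 → s2
  read 'c': s2 → s2
  read 'd': s2 → s1
  read 'c': s1 → s3
  read 'd': s3 → s4
  read 'c': s4 → s2
  read 'c': s2 → s2
  end s2, accepted
w3:
  start at s4
  read 'd': s4 → s0
  read 'd': s0 → s2
  read 'a': s2 → s4
  read 'b': s4 → s0
  read 'd': s0 → s2
  read 'd': s2 → s1
  read 'a': s1 → s1
  read 'b': s1 → s3
  read 'a': s3 → s4
  read 'a': s4 → s0
  read 'd': s0 → s2
  end s2, accepted
w4:
  start at s4
  read 'a': s4 → s0
  read 'a': s0 → s4
  read 'd': s4 → s0
  read 'd': s0 → s2
  read 'b': s2 → s0
  read 'a': s0 → s4
  read 'c': s4 → s2
  read 'c': s2 → s2
  read 'c': s2 → s2
  read 'c': s2 → s2
  read 'a': s2 → s4
  end s4, accepted
w5:
  start at s4
  read 'b': s4 → s0
  read 'a': s0 → s4
  read 'b': s4 → s0
  read 'c': s0 → s2
  read 'b': s2 → s0
  read 'b': s0 → s3
  read 'c': s3 → s2
  read 'd': s2 → s1
  read 'd': s1 → s4
  read 'a': s4 → s0
  read 'a': s0 → s4
  read 'd': s4 → s0
  read 'd': s0 → s2
  end s2, accepted

5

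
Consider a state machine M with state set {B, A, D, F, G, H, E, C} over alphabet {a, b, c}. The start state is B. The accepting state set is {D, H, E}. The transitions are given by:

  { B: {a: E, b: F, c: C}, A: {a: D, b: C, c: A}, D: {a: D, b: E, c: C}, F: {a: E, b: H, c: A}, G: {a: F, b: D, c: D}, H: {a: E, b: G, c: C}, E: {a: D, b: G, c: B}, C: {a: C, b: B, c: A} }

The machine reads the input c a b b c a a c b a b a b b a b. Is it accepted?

Trace: B -c-> C -a-> C -b-> B -b-> F -c-> A -a-> D -a-> D -c-> C -b-> B -a-> E -b-> G -a-> F -b-> H -b-> G -a-> F -b-> H
End state H is accepting.

Yes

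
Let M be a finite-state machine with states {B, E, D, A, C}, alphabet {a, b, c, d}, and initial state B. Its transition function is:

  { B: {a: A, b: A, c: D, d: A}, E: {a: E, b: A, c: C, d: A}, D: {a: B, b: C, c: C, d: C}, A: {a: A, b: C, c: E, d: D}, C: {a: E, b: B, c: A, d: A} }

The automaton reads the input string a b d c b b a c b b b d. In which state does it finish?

Trace: B -a-> A -b-> C -d-> A -c-> E -b-> A -b-> C -a-> E -c-> C -b-> B -b-> A -b-> C -d-> A

A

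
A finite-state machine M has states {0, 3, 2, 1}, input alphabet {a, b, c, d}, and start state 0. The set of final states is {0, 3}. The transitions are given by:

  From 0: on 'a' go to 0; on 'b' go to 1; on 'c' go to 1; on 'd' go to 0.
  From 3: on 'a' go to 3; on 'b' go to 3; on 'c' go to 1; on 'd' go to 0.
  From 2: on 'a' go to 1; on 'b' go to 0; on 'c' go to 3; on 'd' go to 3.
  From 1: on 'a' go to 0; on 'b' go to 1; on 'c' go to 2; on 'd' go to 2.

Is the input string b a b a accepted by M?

Yes

Trace: 0 -b-> 1 -a-> 0 -b-> 1 -a-> 0
End state 0 is accepting.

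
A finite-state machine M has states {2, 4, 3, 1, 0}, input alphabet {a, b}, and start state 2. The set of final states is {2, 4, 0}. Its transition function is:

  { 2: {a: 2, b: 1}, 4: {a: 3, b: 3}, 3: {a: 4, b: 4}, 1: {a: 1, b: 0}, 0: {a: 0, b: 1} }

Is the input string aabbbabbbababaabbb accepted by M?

No

start at 2
read 'a': 2 → 2
read 'a': 2 → 2
read 'b': 2 → 1
read 'b': 1 → 0
read 'b': 0 → 1
read 'a': 1 → 1
read 'b': 1 → 0
read 'b': 0 → 1
read 'b': 1 → 0
read 'a': 0 → 0
read 'b': 0 → 1
read 'a': 1 → 1
read 'b': 1 → 0
read 'a': 0 → 0
read 'a': 0 → 0
read 'b': 0 → 1
read 'b': 1 → 0
read 'b': 0 → 1
End state 1 is not accepting.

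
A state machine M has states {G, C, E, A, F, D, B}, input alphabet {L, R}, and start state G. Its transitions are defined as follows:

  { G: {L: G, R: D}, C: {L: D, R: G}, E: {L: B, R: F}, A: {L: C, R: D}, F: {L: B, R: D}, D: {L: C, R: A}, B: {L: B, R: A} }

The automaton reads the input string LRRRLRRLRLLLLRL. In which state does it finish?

G → G → D → A → D → C → G → D → C → G → G → G → G → G → D → C

C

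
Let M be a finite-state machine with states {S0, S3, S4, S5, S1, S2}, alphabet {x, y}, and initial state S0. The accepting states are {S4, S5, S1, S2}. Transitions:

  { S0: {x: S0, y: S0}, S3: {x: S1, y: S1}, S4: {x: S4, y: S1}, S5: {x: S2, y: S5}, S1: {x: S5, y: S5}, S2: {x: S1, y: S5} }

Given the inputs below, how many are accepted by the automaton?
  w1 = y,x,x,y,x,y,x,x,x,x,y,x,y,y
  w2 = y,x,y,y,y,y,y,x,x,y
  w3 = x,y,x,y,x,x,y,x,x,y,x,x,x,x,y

w1: S0 → S0 → S0 → S0 → S0 → S0 → S0 → S0 → S0 → S0 → S0 → S0 → S0 → S0 → S0  → end S0, rejected
w2: S0 → S0 → S0 → S0 → S0 → S0 → S0 → S0 → S0 → S0 → S0  → end S0, rejected
w3: S0 → S0 → S0 → S0 → S0 → S0 → S0 → S0 → S0 → S0 → S0 → S0 → S0 → S0 → S0 → S0  → end S0, rejected

0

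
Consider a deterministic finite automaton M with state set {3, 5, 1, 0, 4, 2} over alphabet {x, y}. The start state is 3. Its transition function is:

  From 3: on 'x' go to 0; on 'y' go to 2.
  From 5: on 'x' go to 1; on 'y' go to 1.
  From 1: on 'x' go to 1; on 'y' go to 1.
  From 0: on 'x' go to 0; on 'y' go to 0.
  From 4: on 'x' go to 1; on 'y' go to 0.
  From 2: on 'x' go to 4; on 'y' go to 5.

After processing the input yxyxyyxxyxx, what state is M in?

Trace: 3 -y-> 2 -x-> 4 -y-> 0 -x-> 0 -y-> 0 -y-> 0 -x-> 0 -x-> 0 -y-> 0 -x-> 0 -x-> 0

0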